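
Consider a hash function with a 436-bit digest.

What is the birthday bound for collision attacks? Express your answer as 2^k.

Step 1: The birthday paradox gives collision probability ~50% after sqrt(2^n) = 2^(n/2) hashes.
Step 2: For 436-bit output: 2^(436/2) = 2^218.
Step 3: Approximately 2^218 hash computations needed.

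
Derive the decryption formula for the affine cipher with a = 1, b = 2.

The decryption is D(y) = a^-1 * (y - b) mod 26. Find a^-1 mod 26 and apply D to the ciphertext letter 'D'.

Step 1: Find a^-1, the modular inverse of 1 mod 26.
Step 2: We need 1 * a^-1 = 1 (mod 26).
Step 3: 1 * 1 = 1 = 0 * 26 + 1, so a^-1 = 1.
Step 4: D(y) = 1(y - 2) mod 26.
Step 5: Apply to 'D' (y = 3): D(3) = 1 * (3 - 2) mod 26 = 1 * 1 mod 26 = 1 -> 'B'.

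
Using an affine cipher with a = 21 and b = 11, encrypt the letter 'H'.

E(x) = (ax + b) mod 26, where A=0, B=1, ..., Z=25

Step 1: Convert 'H' to number: x = 7.
Step 2: E(7) = (21 * 7 + 11) mod 26 = 158 mod 26 = 2.
Step 3: Convert 2 back to letter: C.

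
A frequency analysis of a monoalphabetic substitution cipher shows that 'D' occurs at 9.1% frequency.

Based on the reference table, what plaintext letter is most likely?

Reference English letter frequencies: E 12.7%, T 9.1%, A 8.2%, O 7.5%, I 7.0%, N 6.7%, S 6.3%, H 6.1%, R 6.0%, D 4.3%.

Step 1: The observed frequency is 9.1%.
Step 2: Compare with English frequencies:
  E: 12.7% (difference: 3.6%)
  T: 9.1% (difference: 0.0%) <-- closest
  A: 8.2% (difference: 0.9%)
  O: 7.5% (difference: 1.6%)
  I: 7.0% (difference: 2.1%)
  N: 6.7% (difference: 2.4%)
  S: 6.3% (difference: 2.8%)
  H: 6.1% (difference: 3.0%)
  R: 6.0% (difference: 3.1%)
  D: 4.3% (difference: 4.8%)
Step 3: 'D' most likely represents 'T' (frequency 9.1%).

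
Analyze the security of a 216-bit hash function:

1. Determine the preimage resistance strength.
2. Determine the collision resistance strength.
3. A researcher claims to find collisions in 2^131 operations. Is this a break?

Step 1: Preimage resistance requires brute-force of 2^216 operations.
Step 2: Collision resistance (birthday bound) = 2^(216/2) = 2^108.
Step 3: The claimed attack costs 2^131 operations.
Step 4: Since 2^131 >= 2^108, the claimed attack is no faster than the generic birthday attack, so this does not break collision resistance.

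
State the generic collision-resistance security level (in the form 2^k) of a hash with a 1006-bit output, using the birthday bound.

Step 1: The birthday paradox gives collision probability ~50% after sqrt(2^n) = 2^(n/2) hashes.
Step 2: For 1006-bit output: 2^(1006/2) = 2^503.
Step 3: Approximately 2^503 hash computations needed.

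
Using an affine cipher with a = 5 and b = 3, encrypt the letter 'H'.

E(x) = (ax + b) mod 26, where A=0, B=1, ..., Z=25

Step 1: Convert 'H' to number: x = 7.
Step 2: E(7) = (5 * 7 + 3) mod 26 = 38 mod 26 = 12.
Step 3: Convert 12 back to letter: M.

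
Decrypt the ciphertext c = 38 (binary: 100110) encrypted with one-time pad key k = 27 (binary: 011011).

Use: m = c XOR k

Step 1: XOR ciphertext with key:
  Ciphertext: 100110
  Key:        011011
  XOR:        111101
Step 2: Plaintext = 111101 = 61 in decimal.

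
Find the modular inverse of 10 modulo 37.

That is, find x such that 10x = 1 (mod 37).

Step 1: We need x such that 10 * x = 1 (mod 37).
Step 2: Using the extended Euclidean algorithm or trial:
  10 * 26 = 260 = 7 * 37 + 1.
Step 3: Since 260 mod 37 = 1, the inverse is x = 26.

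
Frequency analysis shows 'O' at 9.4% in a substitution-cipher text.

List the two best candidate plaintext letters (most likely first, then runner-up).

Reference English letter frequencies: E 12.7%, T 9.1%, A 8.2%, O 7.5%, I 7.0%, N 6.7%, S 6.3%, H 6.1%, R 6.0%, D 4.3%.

Step 1: Observed frequency of 'O' is 9.4%.
Step 2: Compute distances to each reference frequency and sort:
  T (9.1%): difference = 0.3% <-- BEST
  A (8.2%): difference = 1.2% <-- RUNNER-UP
  O (7.5%): difference = 1.9%
  I (7.0%): difference = 2.4%
  N (6.7%): difference = 2.7%
Step 3: Most likely is 'T' (9.1%, diff 0.3%); second most likely is 'A' (8.2%, diff 1.2%).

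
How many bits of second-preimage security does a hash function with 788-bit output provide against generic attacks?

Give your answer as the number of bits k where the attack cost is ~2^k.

Step 1: The hash has a 788-bit output.
Step 2: Second-preimage resistance means: given a specific input x, it should be infeasible to find a different y with h(y) = h(x).
With a 788-bit output, a generic search for a second preimage costs about 2^788 evaluations (each trial matches the fixed target with probability 2^-788).
Step 3: Security level = 788 bits.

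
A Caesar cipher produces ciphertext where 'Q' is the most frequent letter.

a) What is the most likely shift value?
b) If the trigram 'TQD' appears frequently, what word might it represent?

Step 1: In English, 'E' is the most frequent letter (12.7%).
Step 2: The most frequent ciphertext letter is 'Q' (position 16).
Step 3: Shift = (16 - 4) mod 26 = 12.
Step 4: Decrypt 'TQD' by shifting back 12:
  T -> H
  Q -> E
  D -> R
Step 5: 'TQD' decrypts to 'HER'.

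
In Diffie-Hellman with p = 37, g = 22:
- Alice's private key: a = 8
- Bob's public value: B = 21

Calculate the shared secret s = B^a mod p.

Step 1: s = B^a mod p = 21^8 mod 37.
  21^1 mod 37 = 21
  21^2 mod 37 = (21 * 21) mod 37 = 34
  21^3 mod 37 = (34 * 21) mod 37 = 11
  21^4 mod 37 = (11 * 21) mod 37 = 9
  21^5 mod 37 = (9 * 21) mod 37 = 4
  21^6 mod 37 = (4 * 21) mod 37 = 10
  21^7 mod 37 = (10 * 21) mod 37 = 25
  21^8 mod 37 = (25 * 21) mod 37 = 7
Result: shared secret = 7.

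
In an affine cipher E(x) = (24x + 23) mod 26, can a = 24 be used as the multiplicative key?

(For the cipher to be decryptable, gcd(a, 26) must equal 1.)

Step 1: Compute gcd(24, 26).
Step 2: gcd(24, 26) = 2.
Since gcd = 2 != 1, 24 shares a common factor with 26, so it cannot be used.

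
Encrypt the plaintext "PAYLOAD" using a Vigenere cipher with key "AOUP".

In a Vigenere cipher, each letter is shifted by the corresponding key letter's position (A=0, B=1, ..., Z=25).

Step 1: Repeat key to match plaintext length:
  Plaintext: PAYLOAD
  Key:       AOUPAOU
Step 2: Encrypt each letter:
  P(15) + A(0) = (15+0) mod 26 = 15 = P
  A(0) + O(14) = (0+14) mod 26 = 14 = O
  Y(24) + U(20) = (24+20) mod 26 = 18 = S
  L(11) + P(15) = (11+15) mod 26 = 0 = A
  O(14) + A(0) = (14+0) mod 26 = 14 = O
  A(0) + O(14) = (0+14) mod 26 = 14 = O
  D(3) + U(20) = (3+20) mod 26 = 23 = X
Ciphertext: POSAOOX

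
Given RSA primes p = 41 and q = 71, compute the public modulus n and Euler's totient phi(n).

Step 1: n = p * q = 41 * 71 = 2911.
Step 2: phi(n) = (p-1)(q-1) = 40 * 70 = 2800.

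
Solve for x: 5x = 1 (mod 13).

Step 1: We need x such that 5 * x = 1 (mod 13).
Step 2: Using the extended Euclidean algorithm or trial:
  5 * 8 = 40 = 3 * 13 + 1.
Step 3: Since 40 mod 13 = 1, the inverse is x = 8.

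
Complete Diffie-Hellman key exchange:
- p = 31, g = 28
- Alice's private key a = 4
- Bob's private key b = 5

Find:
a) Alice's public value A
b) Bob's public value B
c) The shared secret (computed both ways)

Step 1: A = g^a mod p = 28^4 mod 31 = 19.
Step 2: B = g^b mod p = 28^5 mod 31 = 5.
Step 3: Alice computes s = B^a mod p = 5^4 mod 31 = 5.
Step 4: Bob computes s = A^b mod p = 19^5 mod 31 = 5.
Both sides agree: shared secret = 5.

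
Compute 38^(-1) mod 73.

Step 1: We need x such that 38 * x = 1 (mod 73).
Step 2: Using the extended Euclidean algorithm or trial:
  38 * 25 = 950 = 13 * 73 + 1.
Step 3: Since 950 mod 73 = 1, the inverse is x = 25.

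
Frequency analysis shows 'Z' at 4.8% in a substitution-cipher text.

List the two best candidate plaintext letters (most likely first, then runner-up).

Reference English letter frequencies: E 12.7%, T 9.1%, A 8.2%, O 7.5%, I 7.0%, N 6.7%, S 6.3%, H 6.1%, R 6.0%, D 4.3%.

Step 1: Observed frequency of 'Z' is 4.8%.
Step 2: Compute distances to each reference frequency and sort:
  D (4.3%): difference = 0.5% <-- BEST
  R (6.0%): difference = 1.2% <-- RUNNER-UP
  H (6.1%): difference = 1.3%
  S (6.3%): difference = 1.5%
  N (6.7%): difference = 1.9%
Step 3: Most likely is 'D' (4.3%, diff 0.5%); second most likely is 'R' (6.0%, diff 1.2%).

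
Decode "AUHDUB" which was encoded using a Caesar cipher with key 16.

Step 1: Reverse the shift by subtracting 16 from each letter position.
  A (position 0) -> position (0-16) mod 26 = 10 -> K
  U (position 20) -> position (20-16) mod 26 = 4 -> E
  H (position 7) -> position (7-16) mod 26 = 17 -> R
  D (position 3) -> position (3-16) mod 26 = 13 -> N
  U (position 20) -> position (20-16) mod 26 = 4 -> E
  B (position 1) -> position (1-16) mod 26 = 11 -> L
Decrypted message: KERNEL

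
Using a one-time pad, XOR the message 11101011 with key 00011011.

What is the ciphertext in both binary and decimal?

Step 1: Write out the XOR operation bit by bit:
  Message: 11101011
  Key:     00011011
  XOR:     11110000
Step 2: Convert to decimal: 11110000 = 240.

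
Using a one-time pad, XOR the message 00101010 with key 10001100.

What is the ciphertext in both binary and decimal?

Step 1: Write out the XOR operation bit by bit:
  Message: 00101010
  Key:     10001100
  XOR:     10100110
Step 2: Convert to decimal: 10100110 = 166.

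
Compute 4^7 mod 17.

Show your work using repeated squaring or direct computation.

Step 1: Compute 4^7 mod 17 step by step, reducing modulo 17 at each step.
  4^1 mod 17 = 4
  4^2 mod 17 = (4 * 4) mod 17 = 16
  4^3 mod 17 = (16 * 4) mod 17 = 13
  4^4 mod 17 = (13 * 4) mod 17 = 1
  4^5 mod 17 = (1 * 4) mod 17 = 4
  4^6 mod 17 = (4 * 4) mod 17 = 16
  4^7 mod 17 = (16 * 4) mod 17 = 13
Step 2: Result = 13.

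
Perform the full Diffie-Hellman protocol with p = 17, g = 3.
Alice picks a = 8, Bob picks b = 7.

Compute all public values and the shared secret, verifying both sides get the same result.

Step 1: A = g^a mod p = 3^8 mod 17 = 16.
Step 2: B = g^b mod p = 3^7 mod 17 = 11.
Step 3: Alice computes s = B^a mod p = 11^8 mod 17 = 16.
Step 4: Bob computes s = A^b mod p = 16^7 mod 17 = 16.
Both sides agree: shared secret = 16.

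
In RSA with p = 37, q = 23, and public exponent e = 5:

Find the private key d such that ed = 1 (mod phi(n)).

Step 1: n = 37 * 23 = 851.
Step 2: phi(n) = 36 * 22 = 792.
Step 3: Find d such that 5 * d = 1 (mod 792).
Step 4: d = 5^(-1) mod 792 = 317.
Verification: 5 * 317 = 1585 = 2 * 792 + 1.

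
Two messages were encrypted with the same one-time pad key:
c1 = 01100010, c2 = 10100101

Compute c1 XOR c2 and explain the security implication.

Step 1: c1 XOR c2 = (m1 XOR k) XOR (m2 XOR k).
Step 2: By XOR associativity/commutativity: = m1 XOR m2 XOR k XOR k = m1 XOR m2.
Step 3: 01100010 XOR 10100101 = 11000111 = 199.
Step 4: The key cancels out! An attacker learns m1 XOR m2 = 199, revealing the relationship between plaintexts.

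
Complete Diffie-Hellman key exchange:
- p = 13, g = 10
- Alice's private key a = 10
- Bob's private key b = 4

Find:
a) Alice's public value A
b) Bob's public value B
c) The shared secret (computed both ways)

Step 1: A = g^a mod p = 10^10 mod 13 = 3.
Step 2: B = g^b mod p = 10^4 mod 13 = 3.
Step 3: Alice computes s = B^a mod p = 3^10 mod 13 = 3.
Step 4: Bob computes s = A^b mod p = 3^4 mod 13 = 3.
Both sides agree: shared secret = 3.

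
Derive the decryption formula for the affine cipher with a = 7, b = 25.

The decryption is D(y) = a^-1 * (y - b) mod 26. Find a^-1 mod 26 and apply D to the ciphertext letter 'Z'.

Step 1: Find a^-1, the modular inverse of 7 mod 26.
Step 2: We need 7 * a^-1 = 1 (mod 26).
Step 3: 7 * 15 = 105 = 4 * 26 + 1, so a^-1 = 15.
Step 4: D(y) = 15(y - 25) mod 26.
Step 5: Apply to 'Z' (y = 25): D(25) = 15 * (25 - 25) mod 26 = 15 * 0 mod 26 = 0 -> 'A'.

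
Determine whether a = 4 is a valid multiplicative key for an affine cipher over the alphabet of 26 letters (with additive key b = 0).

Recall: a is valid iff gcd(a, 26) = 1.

Step 1: Compute gcd(4, 26).
Step 2: gcd(4, 26) = 2.
Since gcd = 2 != 1, 4 shares a common factor with 26, so it cannot be used.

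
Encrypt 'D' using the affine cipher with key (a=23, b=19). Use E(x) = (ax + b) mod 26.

Step 1: Convert 'D' to number: x = 3.
Step 2: E(3) = (23 * 3 + 19) mod 26 = 88 mod 26 = 10.
Step 3: Convert 10 back to letter: K.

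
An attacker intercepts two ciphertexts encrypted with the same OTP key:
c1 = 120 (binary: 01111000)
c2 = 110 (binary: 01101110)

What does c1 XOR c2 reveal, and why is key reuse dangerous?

Step 1: c1 XOR c2 = (m1 XOR k) XOR (m2 XOR k).
Step 2: By XOR associativity/commutativity: = m1 XOR m2 XOR k XOR k = m1 XOR m2.
Step 3: 01111000 XOR 01101110 = 00010110 = 22.
Step 4: The key cancels out! An attacker learns m1 XOR m2 = 22, revealing the relationship between plaintexts.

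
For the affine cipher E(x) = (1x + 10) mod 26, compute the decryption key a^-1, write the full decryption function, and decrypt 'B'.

Step 1: Find a^-1, the modular inverse of 1 mod 26.
Step 2: We need 1 * a^-1 = 1 (mod 26).
Step 3: 1 * 1 = 1 = 0 * 26 + 1, so a^-1 = 1.
Step 4: D(y) = 1(y - 10) mod 26.
Step 5: Apply to 'B' (y = 1): D(1) = 1 * (1 - 10) mod 26 = 1 * -9 mod 26 = 17 -> 'R'.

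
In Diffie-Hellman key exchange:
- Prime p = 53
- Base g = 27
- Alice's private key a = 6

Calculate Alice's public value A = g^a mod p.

Step 1: A = g^a mod p = 27^6 mod 53.
  27^1 mod 53 = 27
  27^2 mod 53 = (27 * 27) mod 53 = 40
  27^3 mod 53 = (40 * 27) mod 53 = 20
  27^4 mod 53 = (20 * 27) mod 53 = 10
  27^5 mod 53 = (10 * 27) mod 53 = 5
  27^6 mod 53 = (5 * 27) mod 53 = 29
Result: A = 29.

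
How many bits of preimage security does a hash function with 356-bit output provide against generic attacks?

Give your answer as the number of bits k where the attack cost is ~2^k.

Step 1: The hash has a 356-bit output.
Step 2: Preimage resistance means: given a digest h(x), it should be infeasible to find any input that hashes to it.
With a 356-bit output there are 2^356 possible digests, so a generic brute-force preimage search costs about 2^356 evaluations.
Step 3: Security level = 356 bits.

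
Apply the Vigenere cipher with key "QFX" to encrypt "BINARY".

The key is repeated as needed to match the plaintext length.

Step 1: Repeat key to match plaintext length:
  Plaintext: BINARY
  Key:       QFXQFX
Step 2: Encrypt each letter:
  B(1) + Q(16) = (1+16) mod 26 = 17 = R
  I(8) + F(5) = (8+5) mod 26 = 13 = N
  N(13) + X(23) = (13+23) mod 26 = 10 = K
  A(0) + Q(16) = (0+16) mod 26 = 16 = Q
  R(17) + F(5) = (17+5) mod 26 = 22 = W
  Y(24) + X(23) = (24+23) mod 26 = 21 = V
Ciphertext: RNKQWV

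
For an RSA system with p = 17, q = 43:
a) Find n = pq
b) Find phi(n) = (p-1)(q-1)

Step 1: n = p * q = 17 * 43 = 731.
Step 2: phi(n) = (p-1)(q-1) = 16 * 42 = 672.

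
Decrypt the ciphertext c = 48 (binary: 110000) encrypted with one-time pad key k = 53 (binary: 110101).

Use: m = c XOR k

Step 1: XOR ciphertext with key:
  Ciphertext: 110000
  Key:        110101
  XOR:        000101
Step 2: Plaintext = 000101 = 5 in decimal.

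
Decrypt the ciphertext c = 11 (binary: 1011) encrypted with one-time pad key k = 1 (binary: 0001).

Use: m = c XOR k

Step 1: XOR ciphertext with key:
  Ciphertext: 1011
  Key:        0001
  XOR:        1010
Step 2: Plaintext = 1010 = 10 in decimal.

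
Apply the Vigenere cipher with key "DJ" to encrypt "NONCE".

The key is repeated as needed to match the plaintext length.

Step 1: Repeat key to match plaintext length:
  Plaintext: NONCE
  Key:       DJDJD
Step 2: Encrypt each letter:
  N(13) + D(3) = (13+3) mod 26 = 16 = Q
  O(14) + J(9) = (14+9) mod 26 = 23 = X
  N(13) + D(3) = (13+3) mod 26 = 16 = Q
  C(2) + J(9) = (2+9) mod 26 = 11 = L
  E(4) + D(3) = (4+3) mod 26 = 7 = H
Ciphertext: QXQLH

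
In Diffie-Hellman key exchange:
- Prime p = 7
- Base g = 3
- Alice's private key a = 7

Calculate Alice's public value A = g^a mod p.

Step 1: A = g^a mod p = 3^7 mod 7.
  3^1 mod 7 = 3
  3^2 mod 7 = (3 * 3) mod 7 = 2
  3^3 mod 7 = (2 * 3) mod 7 = 6
  3^4 mod 7 = (6 * 3) mod 7 = 4
  3^5 mod 7 = (4 * 3) mod 7 = 5
  3^6 mod 7 = (5 * 3) mod 7 = 1
  3^7 mod 7 = (1 * 3) mod 7 = 3
Result: A = 3.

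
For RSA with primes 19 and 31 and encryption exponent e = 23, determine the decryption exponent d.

Step 1: n = 19 * 31 = 589.
Step 2: phi(n) = 18 * 30 = 540.
Step 3: Find d such that 23 * d = 1 (mod 540).
Step 4: d = 23^(-1) mod 540 = 47.
Verification: 23 * 47 = 1081 = 2 * 540 + 1.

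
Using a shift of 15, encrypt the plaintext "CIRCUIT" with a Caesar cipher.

Step 1: For each letter, shift forward by 15 positions (mod 26).
  C (position 2) -> position (2+15) mod 26 = 17 -> R
  I (position 8) -> position (8+15) mod 26 = 23 -> X
  R (position 17) -> position (17+15) mod 26 = 6 -> G
  C (position 2) -> position (2+15) mod 26 = 17 -> R
  U (position 20) -> position (20+15) mod 26 = 9 -> J
  I (position 8) -> position (8+15) mod 26 = 23 -> X
  T (position 19) -> position (19+15) mod 26 = 8 -> I
Result: RXGRJXI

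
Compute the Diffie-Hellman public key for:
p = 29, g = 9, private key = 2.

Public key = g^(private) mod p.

Step 1: A = g^a mod p = 9^2 mod 29.
  9^1 mod 29 = 9
  9^2 mod 29 = (9 * 9) mod 29 = 23
Result: A = 23.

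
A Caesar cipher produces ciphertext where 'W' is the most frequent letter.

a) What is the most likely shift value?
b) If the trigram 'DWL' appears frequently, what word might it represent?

Step 1: In English, 'E' is the most frequent letter (12.7%).
Step 2: The most frequent ciphertext letter is 'W' (position 22).
Step 3: Shift = (22 - 4) mod 26 = 18.
Step 4: Decrypt 'DWL' by shifting back 18:
  D -> L
  W -> E
  L -> T
Step 5: 'DWL' decrypts to 'LET'.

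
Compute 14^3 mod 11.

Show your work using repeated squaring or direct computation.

Step 1: Compute 14^3 mod 11 step by step, reducing modulo 11 at each step.
  14^1 mod 11 = 3
  14^2 mod 11 = (3 * 14) mod 11 = 9
  14^3 mod 11 = (9 * 14) mod 11 = 5
Step 2: Result = 5.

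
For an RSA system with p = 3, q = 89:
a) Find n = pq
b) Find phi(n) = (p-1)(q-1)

Step 1: n = p * q = 3 * 89 = 267.
Step 2: phi(n) = (p-1)(q-1) = 2 * 88 = 176.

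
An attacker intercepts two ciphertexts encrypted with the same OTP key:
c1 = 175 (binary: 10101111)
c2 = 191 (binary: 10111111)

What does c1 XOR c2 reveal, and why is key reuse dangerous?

Step 1: c1 XOR c2 = (m1 XOR k) XOR (m2 XOR k).
Step 2: By XOR associativity/commutativity: = m1 XOR m2 XOR k XOR k = m1 XOR m2.
Step 3: 10101111 XOR 10111111 = 00010000 = 16.
Step 4: The key cancels out! An attacker learns m1 XOR m2 = 16, revealing the relationship between plaintexts.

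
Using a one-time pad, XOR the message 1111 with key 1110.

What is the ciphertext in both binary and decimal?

Step 1: Write out the XOR operation bit by bit:
  Message: 1111
  Key:     1110
  XOR:     0001
Step 2: Convert to decimal: 0001 = 1.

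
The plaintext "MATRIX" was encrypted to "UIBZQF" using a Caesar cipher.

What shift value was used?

Step 1: Compare first letters: M (position 12) -> U (position 20).
Step 2: Shift = (20 - 12) mod 26 = 8.
The shift value is 8.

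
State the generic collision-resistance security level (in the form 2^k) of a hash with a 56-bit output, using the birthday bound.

Step 1: The birthday paradox gives collision probability ~50% after sqrt(2^n) = 2^(n/2) hashes.
Step 2: For 56-bit output: 2^(56/2) = 2^28.
Step 3: Approximately 2^28 hash computations needed.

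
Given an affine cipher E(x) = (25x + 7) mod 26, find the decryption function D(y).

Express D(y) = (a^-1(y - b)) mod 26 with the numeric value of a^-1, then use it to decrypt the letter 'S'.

Step 1: Find a^-1, the modular inverse of 25 mod 26.
Step 2: We need 25 * a^-1 = 1 (mod 26).
Step 3: 25 * 25 = 625 = 24 * 26 + 1, so a^-1 = 25.
Step 4: D(y) = 25(y - 7) mod 26.
Step 5: Apply to 'S' (y = 18): D(18) = 25 * (18 - 7) mod 26 = 25 * 11 mod 26 = 15 -> 'P'.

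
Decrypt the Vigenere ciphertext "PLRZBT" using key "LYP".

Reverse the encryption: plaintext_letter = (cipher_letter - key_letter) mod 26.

Step 1: Extend key: LYPLYP
Step 2: Decrypt each letter (c - k) mod 26:
  P(15) - L(11) = (15-11) mod 26 = 4 = E
  L(11) - Y(24) = (11-24) mod 26 = 13 = N
  R(17) - P(15) = (17-15) mod 26 = 2 = C
  Z(25) - L(11) = (25-11) mod 26 = 14 = O
  B(1) - Y(24) = (1-24) mod 26 = 3 = D
  T(19) - P(15) = (19-15) mod 26 = 4 = E
Plaintext: ENCODE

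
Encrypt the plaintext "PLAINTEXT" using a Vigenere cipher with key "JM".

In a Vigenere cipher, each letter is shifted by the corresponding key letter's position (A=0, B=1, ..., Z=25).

Step 1: Repeat key to match plaintext length:
  Plaintext: PLAINTEXT
  Key:       JMJMJMJMJ
Step 2: Encrypt each letter:
  P(15) + J(9) = (15+9) mod 26 = 24 = Y
  L(11) + M(12) = (11+12) mod 26 = 23 = X
  A(0) + J(9) = (0+9) mod 26 = 9 = J
  I(8) + M(12) = (8+12) mod 26 = 20 = U
  N(13) + J(9) = (13+9) mod 26 = 22 = W
  T(19) + M(12) = (19+12) mod 26 = 5 = F
  E(4) + J(9) = (4+9) mod 26 = 13 = N
  X(23) + M(12) = (23+12) mod 26 = 9 = J
  T(19) + J(9) = (19+9) mod 26 = 2 = C
Ciphertext: YXJUWFNJC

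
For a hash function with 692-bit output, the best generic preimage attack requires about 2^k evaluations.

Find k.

Step 1: The hash has a 692-bit output.
Step 2: Preimage resistance means: given a digest h(x), it should be infeasible to find any input that hashes to it.
With a 692-bit output there are 2^692 possible digests, so a generic brute-force preimage search costs about 2^692 evaluations.
Step 3: Security level = 692 bits.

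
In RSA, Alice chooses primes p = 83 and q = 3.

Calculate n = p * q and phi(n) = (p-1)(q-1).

Step 1: n = p * q = 83 * 3 = 249.
Step 2: phi(n) = (p-1)(q-1) = 82 * 2 = 164.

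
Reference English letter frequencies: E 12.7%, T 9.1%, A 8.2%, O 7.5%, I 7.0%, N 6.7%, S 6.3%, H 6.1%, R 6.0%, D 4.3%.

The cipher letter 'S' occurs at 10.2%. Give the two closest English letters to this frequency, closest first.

Step 1: Observed frequency of 'S' is 10.2%.
Step 2: Compute distances to each reference frequency and sort:
  T (9.1%): difference = 1.1% <-- BEST
  A (8.2%): difference = 2.0% <-- RUNNER-UP
  E (12.7%): difference = 2.5%
  O (7.5%): difference = 2.7%
  I (7.0%): difference = 3.2%
Step 3: Most likely is 'T' (9.1%, diff 1.1%); second most likely is 'A' (8.2%, diff 2.0%).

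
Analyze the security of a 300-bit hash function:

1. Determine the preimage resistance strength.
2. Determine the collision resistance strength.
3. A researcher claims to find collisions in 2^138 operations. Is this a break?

Step 1: Preimage resistance requires brute-force of 2^300 operations.
Step 2: Collision resistance (birthday bound) = 2^(300/2) = 2^150.
Step 3: The claimed attack costs 2^138 operations.
Step 4: Since 2^138 < 2^150, the claimed attack beats the generic birthday bound, so collision resistance is broken.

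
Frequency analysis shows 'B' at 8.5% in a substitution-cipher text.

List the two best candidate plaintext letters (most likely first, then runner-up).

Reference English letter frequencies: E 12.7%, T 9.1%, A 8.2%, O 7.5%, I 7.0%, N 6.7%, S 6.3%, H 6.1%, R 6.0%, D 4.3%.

Step 1: Observed frequency of 'B' is 8.5%.
Step 2: Compute distances to each reference frequency and sort:
  A (8.2%): difference = 0.3% <-- BEST
  T (9.1%): difference = 0.6% <-- RUNNER-UP
  O (7.5%): difference = 1.0%
  I (7.0%): difference = 1.5%
  N (6.7%): difference = 1.8%
Step 3: Most likely is 'A' (8.2%, diff 0.3%); second most likely is 'T' (9.1%, diff 0.6%).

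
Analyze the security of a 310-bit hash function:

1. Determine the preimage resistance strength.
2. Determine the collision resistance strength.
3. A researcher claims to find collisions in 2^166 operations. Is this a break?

Step 1: Preimage resistance requires brute-force of 2^310 operations.
Step 2: Collision resistance (birthday bound) = 2^(310/2) = 2^155.
Step 3: The claimed attack costs 2^166 operations.
Step 4: Since 2^166 >= 2^155, the claimed attack is no faster than the generic birthday attack, so this does not break collision resistance.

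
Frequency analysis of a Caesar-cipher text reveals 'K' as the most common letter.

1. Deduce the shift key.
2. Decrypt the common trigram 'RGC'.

Step 1: In English, 'E' is the most frequent letter (12.7%).
Step 2: The most frequent ciphertext letter is 'K' (position 10).
Step 3: Shift = (10 - 4) mod 26 = 6.
Step 4: Decrypt 'RGC' by shifting back 6:
  R -> L
  G -> A
  C -> W
Step 5: 'RGC' decrypts to 'LAW'.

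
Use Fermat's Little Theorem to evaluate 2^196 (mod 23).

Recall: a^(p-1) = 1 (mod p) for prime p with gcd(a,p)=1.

Step 1: Since 23 is prime, by Fermat's Little Theorem: 2^22 = 1 (mod 23).
Step 2: Reduce exponent: 196 mod 22 = 20.
Step 3: So 2^196 = 2^20 (mod 23).
Step 4: 2^20 mod 23 = 6.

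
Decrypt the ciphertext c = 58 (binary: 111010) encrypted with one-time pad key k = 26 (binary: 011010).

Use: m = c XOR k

Step 1: XOR ciphertext with key:
  Ciphertext: 111010
  Key:        011010
  XOR:        100000
Step 2: Plaintext = 100000 = 32 in decimal.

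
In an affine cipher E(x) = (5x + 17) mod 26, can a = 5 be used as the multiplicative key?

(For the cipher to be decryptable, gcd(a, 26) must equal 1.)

Step 1: Compute gcd(5, 26).
Step 2: gcd(5, 26) = 1.
Since gcd = 1, 5 is coprime with 26, so it is a valid key.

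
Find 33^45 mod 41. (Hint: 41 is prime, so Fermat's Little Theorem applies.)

Step 1: Since 41 is prime, by Fermat's Little Theorem: 33^40 = 1 (mod 41).
Step 2: Reduce exponent: 45 mod 40 = 5.
Step 3: So 33^45 = 33^5 (mod 41).
Step 4: 33^5 mod 41 = 32.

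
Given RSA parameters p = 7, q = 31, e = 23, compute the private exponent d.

Step 1: n = 7 * 31 = 217.
Step 2: phi(n) = 6 * 30 = 180.
Step 3: Find d such that 23 * d = 1 (mod 180).
Step 4: d = 23^(-1) mod 180 = 47.
Verification: 23 * 47 = 1081 = 6 * 180 + 1.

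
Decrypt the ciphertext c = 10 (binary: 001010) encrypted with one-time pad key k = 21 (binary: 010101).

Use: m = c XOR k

Step 1: XOR ciphertext with key:
  Ciphertext: 001010
  Key:        010101
  XOR:        011111
Step 2: Plaintext = 011111 = 31 in decimal.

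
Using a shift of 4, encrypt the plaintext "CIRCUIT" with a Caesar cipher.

Step 1: For each letter, shift forward by 4 positions (mod 26).
  C (position 2) -> position (2+4) mod 26 = 6 -> G
  I (position 8) -> position (8+4) mod 26 = 12 -> M
  R (position 17) -> position (17+4) mod 26 = 21 -> V
  C (position 2) -> position (2+4) mod 26 = 6 -> G
  U (position 20) -> position (20+4) mod 26 = 24 -> Y
  I (position 8) -> position (8+4) mod 26 = 12 -> M
  T (position 19) -> position (19+4) mod 26 = 23 -> X
Result: GMVGYMX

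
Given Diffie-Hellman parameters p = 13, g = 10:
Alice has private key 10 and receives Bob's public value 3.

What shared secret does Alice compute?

Step 1: s = B^a mod p = 3^10 mod 13.
  3^1 mod 13 = 3
  3^2 mod 13 = (3 * 3) mod 13 = 9
  3^3 mod 13 = (9 * 3) mod 13 = 1
  3^4 mod 13 = (1 * 3) mod 13 = 3
  3^5 mod 13 = (3 * 3) mod 13 = 9
  3^6 mod 13 = (9 * 3) mod 13 = 1
  3^7 mod 13 = (1 * 3) mod 13 = 3
  3^8 mod 13 = (3 * 3) mod 13 = 9
  3^9 mod 13 = (9 * 3) mod 13 = 1
  3^10 mod 13 = (1 * 3) mod 13 = 3
Result: shared secret = 3.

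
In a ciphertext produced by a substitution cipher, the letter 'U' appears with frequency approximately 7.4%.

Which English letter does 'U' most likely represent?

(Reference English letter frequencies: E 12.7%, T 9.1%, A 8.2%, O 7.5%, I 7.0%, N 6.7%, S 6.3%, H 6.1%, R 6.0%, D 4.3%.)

Step 1: The observed frequency is 7.4%.
Step 2: Compare with English frequencies:
  E: 12.7% (difference: 5.3%)
  T: 9.1% (difference: 1.7%)
  A: 8.2% (difference: 0.8%)
  O: 7.5% (difference: 0.1%) <-- closest
  I: 7.0% (difference: 0.4%)
  N: 6.7% (difference: 0.7%)
  S: 6.3% (difference: 1.1%)
  H: 6.1% (difference: 1.3%)
  R: 6.0% (difference: 1.4%)
  D: 4.3% (difference: 3.1%)
Step 3: 'U' most likely represents 'O' (frequency 7.5%).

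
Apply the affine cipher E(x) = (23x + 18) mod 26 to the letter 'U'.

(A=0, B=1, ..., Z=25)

Step 1: Convert 'U' to number: x = 20.
Step 2: E(20) = (23 * 20 + 18) mod 26 = 478 mod 26 = 10.
Step 3: Convert 10 back to letter: K.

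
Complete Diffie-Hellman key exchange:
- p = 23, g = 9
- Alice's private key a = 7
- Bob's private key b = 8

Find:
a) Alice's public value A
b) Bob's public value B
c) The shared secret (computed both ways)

Step 1: A = g^a mod p = 9^7 mod 23 = 4.
Step 2: B = g^b mod p = 9^8 mod 23 = 13.
Step 3: Alice computes s = B^a mod p = 13^7 mod 23 = 9.
Step 4: Bob computes s = A^b mod p = 4^8 mod 23 = 9.
Both sides agree: shared secret = 9.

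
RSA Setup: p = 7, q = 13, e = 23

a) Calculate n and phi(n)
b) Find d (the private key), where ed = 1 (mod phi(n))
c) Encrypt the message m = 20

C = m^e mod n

Step 1: n = 7 * 13 = 91.
Step 2: phi(n) = (7-1)(13-1) = 6 * 12 = 72.
Step 3: Find d = 23^(-1) mod 72 = 47.
  Verify: 23 * 47 = 1081 = 1 (mod 72).
Step 4: C = 20^23 mod 91 = 41.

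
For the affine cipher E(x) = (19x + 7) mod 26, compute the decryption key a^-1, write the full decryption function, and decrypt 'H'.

Step 1: Find a^-1, the modular inverse of 19 mod 26.
Step 2: We need 19 * a^-1 = 1 (mod 26).
Step 3: 19 * 11 = 209 = 8 * 26 + 1, so a^-1 = 11.
Step 4: D(y) = 11(y - 7) mod 26.
Step 5: Apply to 'H' (y = 7): D(7) = 11 * (7 - 7) mod 26 = 11 * 0 mod 26 = 0 -> 'A'.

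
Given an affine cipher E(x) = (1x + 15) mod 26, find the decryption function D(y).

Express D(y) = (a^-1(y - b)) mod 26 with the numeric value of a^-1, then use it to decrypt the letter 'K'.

Step 1: Find a^-1, the modular inverse of 1 mod 26.
Step 2: We need 1 * a^-1 = 1 (mod 26).
Step 3: 1 * 1 = 1 = 0 * 26 + 1, so a^-1 = 1.
Step 4: D(y) = 1(y - 15) mod 26.
Step 5: Apply to 'K' (y = 10): D(10) = 1 * (10 - 15) mod 26 = 1 * -5 mod 26 = 21 -> 'V'.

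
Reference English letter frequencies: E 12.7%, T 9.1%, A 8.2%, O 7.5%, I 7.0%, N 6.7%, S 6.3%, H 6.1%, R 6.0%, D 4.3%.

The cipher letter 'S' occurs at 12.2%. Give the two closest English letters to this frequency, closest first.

Step 1: Observed frequency of 'S' is 12.2%.
Step 2: Compute distances to each reference frequency and sort:
  E (12.7%): difference = 0.5% <-- BEST
  T (9.1%): difference = 3.1% <-- RUNNER-UP
  A (8.2%): difference = 4.0%
  O (7.5%): difference = 4.7%
  I (7.0%): difference = 5.2%
Step 3: Most likely is 'E' (12.7%, diff 0.5%); second most likely is 'T' (9.1%, diff 3.1%).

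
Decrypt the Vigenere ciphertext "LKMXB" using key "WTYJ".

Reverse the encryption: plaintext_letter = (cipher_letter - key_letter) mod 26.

Step 1: Extend key: WTYJW
Step 2: Decrypt each letter (c - k) mod 26:
  L(11) - W(22) = (11-22) mod 26 = 15 = P
  K(10) - T(19) = (10-19) mod 26 = 17 = R
  M(12) - Y(24) = (12-24) mod 26 = 14 = O
  X(23) - J(9) = (23-9) mod 26 = 14 = O
  B(1) - W(22) = (1-22) mod 26 = 5 = F
Plaintext: PROOF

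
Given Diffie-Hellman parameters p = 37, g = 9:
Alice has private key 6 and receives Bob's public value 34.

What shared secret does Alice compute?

Step 1: s = B^a mod p = 34^6 mod 37.
  34^1 mod 37 = 34
  34^2 mod 37 = (34 * 34) mod 37 = 9
  34^3 mod 37 = (9 * 34) mod 37 = 10
  34^4 mod 37 = (10 * 34) mod 37 = 7
  34^5 mod 37 = (7 * 34) mod 37 = 16
  34^6 mod 37 = (16 * 34) mod 37 = 26
Result: shared secret = 26.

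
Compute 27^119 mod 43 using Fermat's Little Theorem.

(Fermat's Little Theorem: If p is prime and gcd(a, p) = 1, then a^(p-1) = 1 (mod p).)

Step 1: Since 43 is prime, by Fermat's Little Theorem: 27^42 = 1 (mod 43).
Step 2: Reduce exponent: 119 mod 42 = 35.
Step 3: So 27^119 = 27^35 (mod 43).
Step 4: 27^35 mod 43 = 42.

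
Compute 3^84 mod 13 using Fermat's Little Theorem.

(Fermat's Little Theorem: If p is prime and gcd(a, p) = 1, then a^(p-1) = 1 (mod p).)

Step 1: Since 13 is prime, by Fermat's Little Theorem: 3^12 = 1 (mod 13).
Step 2: Reduce exponent: 84 mod 12 = 0.
Step 3: So 3^84 = 3^0 (mod 13).
Step 4: 3^0 mod 13 = 1.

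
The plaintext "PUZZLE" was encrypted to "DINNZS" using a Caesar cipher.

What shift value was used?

Step 1: Compare first letters: P (position 15) -> D (position 3).
Step 2: Shift = (3 - 15) mod 26 = 14.
The shift value is 14.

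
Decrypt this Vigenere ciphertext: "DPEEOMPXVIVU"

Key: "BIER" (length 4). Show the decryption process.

Step 1: Key 'BIER' has length 4. Extended key: BIERBIERBIER
Step 2: Decrypt each position:
  D(3) - B(1) = 2 = C
  P(15) - I(8) = 7 = H
  E(4) - E(4) = 0 = A
  E(4) - R(17) = 13 = N
  O(14) - B(1) = 13 = N
  M(12) - I(8) = 4 = E
  P(15) - E(4) = 11 = L
  X(23) - R(17) = 6 = G
  V(21) - B(1) = 20 = U
  I(8) - I(8) = 0 = A
  V(21) - E(4) = 17 = R
  U(20) - R(17) = 3 = D
Plaintext: CHANNELGUARD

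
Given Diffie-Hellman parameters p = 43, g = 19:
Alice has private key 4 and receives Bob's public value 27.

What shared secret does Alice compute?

Step 1: s = B^a mod p = 27^4 mod 43.
  27^1 mod 43 = 27
  27^2 mod 43 = (27 * 27) mod 43 = 41
  27^3 mod 43 = (41 * 27) mod 43 = 32
  27^4 mod 43 = (32 * 27) mod 43 = 4
Result: shared secret = 4.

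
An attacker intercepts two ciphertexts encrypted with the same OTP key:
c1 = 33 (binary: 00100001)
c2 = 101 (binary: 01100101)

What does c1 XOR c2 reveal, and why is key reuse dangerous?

Step 1: c1 XOR c2 = (m1 XOR k) XOR (m2 XOR k).
Step 2: By XOR associativity/commutativity: = m1 XOR m2 XOR k XOR k = m1 XOR m2.
Step 3: 00100001 XOR 01100101 = 01000100 = 68.
Step 4: The key cancels out! An attacker learns m1 XOR m2 = 68, revealing the relationship between plaintexts.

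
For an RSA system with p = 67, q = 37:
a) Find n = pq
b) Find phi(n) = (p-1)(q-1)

Step 1: n = p * q = 67 * 37 = 2479.
Step 2: phi(n) = (p-1)(q-1) = 66 * 36 = 2376.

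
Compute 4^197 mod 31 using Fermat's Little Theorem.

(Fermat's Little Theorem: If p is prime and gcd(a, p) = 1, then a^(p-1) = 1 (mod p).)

Step 1: Since 31 is prime, by Fermat's Little Theorem: 4^30 = 1 (mod 31).
Step 2: Reduce exponent: 197 mod 30 = 17.
Step 3: So 4^197 = 4^17 (mod 31).
Step 4: 4^17 mod 31 = 16.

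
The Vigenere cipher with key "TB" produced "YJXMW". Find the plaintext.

Step 1: Extend key: TBTBT
Step 2: Decrypt each letter (c - k) mod 26:
  Y(24) - T(19) = (24-19) mod 26 = 5 = F
  J(9) - B(1) = (9-1) mod 26 = 8 = I
  X(23) - T(19) = (23-19) mod 26 = 4 = E
  M(12) - B(1) = (12-1) mod 26 = 11 = L
  W(22) - T(19) = (22-19) mod 26 = 3 = D
Plaintext: FIELD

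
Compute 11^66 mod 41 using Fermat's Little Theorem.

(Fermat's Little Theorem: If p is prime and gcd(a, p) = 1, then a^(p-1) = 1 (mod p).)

Step 1: Since 41 is prime, by Fermat's Little Theorem: 11^40 = 1 (mod 41).
Step 2: Reduce exponent: 66 mod 40 = 26.
Step 3: So 11^66 = 11^26 (mod 41).
Step 4: 11^26 mod 41 = 8.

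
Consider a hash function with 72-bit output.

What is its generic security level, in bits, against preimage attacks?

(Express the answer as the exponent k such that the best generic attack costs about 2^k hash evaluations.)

Step 1: The hash has a 72-bit output.
Step 2: Preimage resistance means: given a digest h(x), it should be infeasible to find any input that hashes to it.
With a 72-bit output there are 2^72 possible digests, so a generic brute-force preimage search costs about 2^72 evaluations.
Step 3: Security level = 72 bits.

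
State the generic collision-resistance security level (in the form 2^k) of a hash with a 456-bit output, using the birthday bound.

Step 1: The birthday paradox gives collision probability ~50% after sqrt(2^n) = 2^(n/2) hashes.
Step 2: For 456-bit output: 2^(456/2) = 2^228.
Step 3: Approximately 2^228 hash computations needed.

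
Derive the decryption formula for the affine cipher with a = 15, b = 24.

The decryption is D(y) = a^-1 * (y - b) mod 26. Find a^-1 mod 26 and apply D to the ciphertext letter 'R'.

Step 1: Find a^-1, the modular inverse of 15 mod 26.
Step 2: We need 15 * a^-1 = 1 (mod 26).
Step 3: 15 * 7 = 105 = 4 * 26 + 1, so a^-1 = 7.
Step 4: D(y) = 7(y - 24) mod 26.
Step 5: Apply to 'R' (y = 17): D(17) = 7 * (17 - 24) mod 26 = 7 * -7 mod 26 = 3 -> 'D'.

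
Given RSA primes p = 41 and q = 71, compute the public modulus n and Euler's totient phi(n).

Step 1: n = p * q = 41 * 71 = 2911.
Step 2: phi(n) = (p-1)(q-1) = 40 * 70 = 2800.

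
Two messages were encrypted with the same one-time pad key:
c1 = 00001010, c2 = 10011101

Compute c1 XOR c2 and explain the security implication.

Step 1: c1 XOR c2 = (m1 XOR k) XOR (m2 XOR k).
Step 2: By XOR associativity/commutativity: = m1 XOR m2 XOR k XOR k = m1 XOR m2.
Step 3: 00001010 XOR 10011101 = 10010111 = 151.
Step 4: The key cancels out! An attacker learns m1 XOR m2 = 151, revealing the relationship between plaintexts.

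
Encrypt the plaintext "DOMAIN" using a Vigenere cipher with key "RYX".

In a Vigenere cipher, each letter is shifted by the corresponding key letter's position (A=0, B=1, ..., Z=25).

Step 1: Repeat key to match plaintext length:
  Plaintext: DOMAIN
  Key:       RYXRYX
Step 2: Encrypt each letter:
  D(3) + R(17) = (3+17) mod 26 = 20 = U
  O(14) + Y(24) = (14+24) mod 26 = 12 = M
  M(12) + X(23) = (12+23) mod 26 = 9 = J
  A(0) + R(17) = (0+17) mod 26 = 17 = R
  I(8) + Y(24) = (8+24) mod 26 = 6 = G
  N(13) + X(23) = (13+23) mod 26 = 10 = K
Ciphertext: UMJRGK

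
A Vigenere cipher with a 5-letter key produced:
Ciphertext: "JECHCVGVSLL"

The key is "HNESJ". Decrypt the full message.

Step 1: Key 'HNESJ' has length 5. Extended key: HNESJHNESJH
Step 2: Decrypt each position:
  J(9) - H(7) = 2 = C
  E(4) - N(13) = 17 = R
  C(2) - E(4) = 24 = Y
  H(7) - S(18) = 15 = P
  C(2) - J(9) = 19 = T
  V(21) - H(7) = 14 = O
  G(6) - N(13) = 19 = T
  V(21) - E(4) = 17 = R
  S(18) - S(18) = 0 = A
  L(11) - J(9) = 2 = C
  L(11) - H(7) = 4 = E
Plaintext: CRYPTOTRACE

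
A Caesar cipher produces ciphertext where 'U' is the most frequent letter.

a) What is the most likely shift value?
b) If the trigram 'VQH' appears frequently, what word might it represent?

Step 1: In English, 'E' is the most frequent letter (12.7%).
Step 2: The most frequent ciphertext letter is 'U' (position 20).
Step 3: Shift = (20 - 4) mod 26 = 16.
Step 4: Decrypt 'VQH' by shifting back 16:
  V -> F
  Q -> A
  H -> R
Step 5: 'VQH' decrypts to 'FAR'.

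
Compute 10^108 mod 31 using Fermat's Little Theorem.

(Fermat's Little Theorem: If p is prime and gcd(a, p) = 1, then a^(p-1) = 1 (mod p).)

Step 1: Since 31 is prime, by Fermat's Little Theorem: 10^30 = 1 (mod 31).
Step 2: Reduce exponent: 108 mod 30 = 18.
Step 3: So 10^108 = 10^18 (mod 31).
Step 4: 10^18 mod 31 = 8.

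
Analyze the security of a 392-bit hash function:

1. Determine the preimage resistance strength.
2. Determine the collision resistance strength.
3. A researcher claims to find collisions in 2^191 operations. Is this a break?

Step 1: Preimage resistance requires brute-force of 2^392 operations.
Step 2: Collision resistance (birthday bound) = 2^(392/2) = 2^196.
Step 3: The claimed attack costs 2^191 operations.
Step 4: Since 2^191 < 2^196, the claimed attack beats the generic birthday bound, so collision resistance is broken.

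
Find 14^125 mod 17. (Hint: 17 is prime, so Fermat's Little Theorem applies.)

Step 1: Since 17 is prime, by Fermat's Little Theorem: 14^16 = 1 (mod 17).
Step 2: Reduce exponent: 125 mod 16 = 13.
Step 3: So 14^125 = 14^13 (mod 17).
Step 4: 14^13 mod 17 = 5.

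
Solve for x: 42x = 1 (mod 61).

Step 1: We need x such that 42 * x = 1 (mod 61).
Step 2: Using the extended Euclidean algorithm or trial:
  42 * 16 = 672 = 11 * 61 + 1.
Step 3: Since 672 mod 61 = 1, the inverse is x = 16.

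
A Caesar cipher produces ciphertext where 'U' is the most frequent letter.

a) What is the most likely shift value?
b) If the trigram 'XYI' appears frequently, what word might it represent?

Step 1: In English, 'E' is the most frequent letter (12.7%).
Step 2: The most frequent ciphertext letter is 'U' (position 20).
Step 3: Shift = (20 - 4) mod 26 = 16.
Step 4: Decrypt 'XYI' by shifting back 16:
  X -> H
  Y -> I
  I -> S
Step 5: 'XYI' decrypts to 'HIS'.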